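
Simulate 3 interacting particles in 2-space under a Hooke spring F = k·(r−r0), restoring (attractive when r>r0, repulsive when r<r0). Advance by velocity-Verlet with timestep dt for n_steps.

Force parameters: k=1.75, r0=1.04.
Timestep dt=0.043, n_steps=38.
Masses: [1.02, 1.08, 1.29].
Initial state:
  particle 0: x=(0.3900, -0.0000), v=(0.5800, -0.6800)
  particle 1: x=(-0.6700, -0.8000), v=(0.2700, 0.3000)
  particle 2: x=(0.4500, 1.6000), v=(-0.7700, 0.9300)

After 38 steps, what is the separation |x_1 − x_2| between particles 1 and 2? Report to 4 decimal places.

step 0: x0=(0.3900, -0.0000) x1=(-0.6700, -0.8000) x2=(0.4500, 1.6000)
step 1: x0=(0.4146, -0.0286) x1=(-0.6570, -0.7847) x2=(0.4160, 1.6375)
step 2: x0=(0.4385, -0.0558) x1=(-0.6414, -0.7644) x2=(0.3804, 1.6697)
step 3: x0=(0.4617, -0.0812) x1=(-0.6234, -0.7394) x2=(0.3433, 1.6964)
step 4: x0=(0.4841, -0.1046) x1=(-0.6029, -0.7096) x2=(0.3048, 1.7177)
step 5: x0=(0.5056, -0.1258) x1=(-0.5804, -0.6751) x2=(0.2652, 1.7333)
step 6: x0=(0.5264, -0.1447) x1=(-0.5558, -0.6361) x2=(0.2246, 1.7432)
step 7: x0=(0.5463, -0.1610) x1=(-0.5295, -0.5928) x2=(0.1831, 1.7476)
step 8: x0=(0.5652, -0.1747) x1=(-0.5016, -0.5453) x2=(0.1411, 1.7463)
step 9: x0=(0.5833, -0.1856) x1=(-0.4724, -0.4939) x2=(0.0987, 1.7395)
step 10: x0=(0.6005, -0.1936) x1=(-0.4421, -0.4387) x2=(0.0561, 1.7273)
step 11: x0=(0.6167, -0.1988) x1=(-0.4109, -0.3800) x2=(0.0134, 1.7099)
step 12: x0=(0.6320, -0.2010) x1=(-0.3790, -0.3182) x2=(-0.0290, 1.6876)
step 13: x0=(0.6464, -0.2003) x1=(-0.3467, -0.2534) x2=(-0.0711, 1.6605)
step 14: x0=(0.6599, -0.1968) x1=(-0.3141, -0.1860) x2=(-0.1127, 1.6289)
step 15: x0=(0.6723, -0.1906) x1=(-0.2815, -0.1162) x2=(-0.1535, 1.5933)
step 16: x0=(0.6838, -0.1817) x1=(-0.2490, -0.0444) x2=(-0.1935, 1.5538)
step 17: x0=(0.6944, -0.1703) x1=(-0.2167, 0.0291) x2=(-0.2326, 1.5109)
step 18: x0=(0.7039, -0.1565) x1=(-0.1847, 0.1040) x2=(-0.2705, 1.4650)
step 19: x0=(0.7123, -0.1405) x1=(-0.1531, 0.1800) x2=(-0.3073, 1.4164)
step 20: x0=(0.7197, -0.1225) x1=(-0.1219, 0.2567) x2=(-0.3429, 1.3656)
step 21: x0=(0.7259, -0.1026) x1=(-0.0911, 0.3338) x2=(-0.3773, 1.3129)
step 22: x0=(0.7311, -0.0809) x1=(-0.0606, 0.4111) x2=(-0.4106, 1.2588)
step 23: x0=(0.7350, -0.0577) x1=(-0.0302, 0.4881) x2=(-0.4428, 1.2036)
step 24: x0=(0.7377, -0.0331) x1=(0.0002, 0.5648) x2=(-0.4741, 1.1476)
step 25: x0=(0.7391, -0.0073) x1=(0.0310, 0.6410) x2=(-0.5047, 1.0911)
step 26: x0=(0.7392, 0.0197) x1=(0.0624, 0.7167) x2=(-0.5348, 1.0340)
step 27: x0=(0.7381, 0.0477) x1=(0.0947, 0.7920) x2=(-0.5645, 0.9765)
step 28: x0=(0.7356, 0.0766) x1=(0.1278, 0.8671) x2=(-0.5939, 0.9184)
step 29: x0=(0.7318, 0.1063) x1=(0.1618, 0.9423) x2=(-0.6230, 0.8597)
step 30: x0=(0.7266, 0.1368) x1=(0.1965, 1.0177) x2=(-0.6517, 0.8002)
step 31: x0=(0.7200, 0.1678) x1=(0.2317, 1.0932) x2=(-0.6796, 0.7401)
step 32: x0=(0.7120, 0.1994) x1=(0.2670, 1.1687) x2=(-0.7065, 0.6795)
step 33: x0=(0.7026, 0.2316) x1=(0.3023, 1.2441) x2=(-0.7323, 0.6186)
step 34: x0=(0.6918, 0.2643) x1=(0.3371, 1.3191) x2=(-0.7566, 0.5576)
step 35: x0=(0.6796, 0.2975) x1=(0.3713, 1.3934) x2=(-0.7792, 0.4969)
step 36: x0=(0.6659, 0.3312) x1=(0.4046, 1.4667) x2=(-0.7999, 0.4366)
step 37: x0=(0.6507, 0.3653) x1=(0.4368, 1.5385) x2=(-0.8186, 0.3771)
step 38: x0=(0.6341, 0.4000) x1=(0.4676, 1.6085) x2=(-0.8349, 0.3188)

1.8329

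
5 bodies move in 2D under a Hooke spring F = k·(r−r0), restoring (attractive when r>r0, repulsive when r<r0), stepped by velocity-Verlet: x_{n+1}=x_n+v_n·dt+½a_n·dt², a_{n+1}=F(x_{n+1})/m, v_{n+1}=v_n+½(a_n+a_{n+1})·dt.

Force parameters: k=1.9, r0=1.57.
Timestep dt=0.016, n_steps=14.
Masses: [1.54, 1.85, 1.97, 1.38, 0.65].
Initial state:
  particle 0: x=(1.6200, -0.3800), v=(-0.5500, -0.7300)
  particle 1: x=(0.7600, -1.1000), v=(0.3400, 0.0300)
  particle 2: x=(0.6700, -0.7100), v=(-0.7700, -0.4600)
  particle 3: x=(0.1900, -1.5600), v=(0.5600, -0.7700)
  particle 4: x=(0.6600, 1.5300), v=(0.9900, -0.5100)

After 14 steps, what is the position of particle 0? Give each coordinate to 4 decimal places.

(1.5141, -0.5186)

step 0: x0=(1.6200, -0.3800) x1=(0.7600, -1.1000) x2=(0.6700, -0.7100) x3=(0.1900, -1.5600) x4=(0.6600, 1.5300)
step 1: x0=(1.6113, -0.3916) x1=(0.7655, -1.0995) x2=(0.6576, -0.7171) x3=(0.1989, -1.5722) x4=(0.6759, 1.5204)
step 2: x0=(1.6027, -0.4029) x1=(0.7712, -1.0990) x2=(0.6451, -0.7237) x3=(0.2076, -1.5842) x4=(0.6918, 1.5080)
step 3: x0=(1.5942, -0.4139) x1=(0.7770, -1.0984) x2=(0.6324, -0.7297) x3=(0.2161, -1.5959) x4=(0.7077, 1.4929)
step 4: x0=(1.5859, -0.4247) x1=(0.7830, -1.0978) x2=(0.6196, -0.7352) x3=(0.2245, -1.6075) x4=(0.7235, 1.4749)
step 5: x0=(1.5778, -0.4352) x1=(0.7891, -1.0971) x2=(0.6066, -0.7402) x3=(0.2327, -1.6188) x4=(0.7394, 1.4542)
step 6: x0=(1.5699, -0.4455) x1=(0.7954, -1.0964) x2=(0.5934, -0.7447) x3=(0.2408, -1.6299) x4=(0.7552, 1.4309)
step 7: x0=(1.5621, -0.4555) x1=(0.8020, -1.0957) x2=(0.5799, -0.7487) x3=(0.2488, -1.6409) x4=(0.7710, 1.4049)
step 8: x0=(1.5546, -0.4652) x1=(0.8087, -1.0949) x2=(0.5663, -0.7522) x3=(0.2566, -1.6517) x4=(0.7866, 1.3763)
step 9: x0=(1.5472, -0.4747) x1=(0.8156, -1.0941) x2=(0.5524, -0.7552) x3=(0.2643, -1.6623) x4=(0.8021, 1.3453)
step 10: x0=(1.5401, -0.4840) x1=(0.8227, -1.0932) x2=(0.5383, -0.7577) x3=(0.2719, -1.6727) x4=(0.8175, 1.3118)
step 11: x0=(1.5332, -0.4930) x1=(0.8300, -1.0924) x2=(0.5240, -0.7598) x3=(0.2793, -1.6830) x4=(0.8328, 1.2759)
step 12: x0=(1.5266, -0.5017) x1=(0.8376, -1.0915) x2=(0.5094, -0.7615) x3=(0.2867, -1.6932) x4=(0.8479, 1.2379)
step 13: x0=(1.5202, -0.5103) x1=(0.8453, -1.0905) x2=(0.4945, -0.7627) x3=(0.2939, -1.7033) x4=(0.8628, 1.1976)
step 14: x0=(1.5141, -0.5186) x1=(0.8532, -1.0896) x2=(0.4794, -0.7636) x3=(0.3011, -1.7133) x4=(0.8776, 1.1553)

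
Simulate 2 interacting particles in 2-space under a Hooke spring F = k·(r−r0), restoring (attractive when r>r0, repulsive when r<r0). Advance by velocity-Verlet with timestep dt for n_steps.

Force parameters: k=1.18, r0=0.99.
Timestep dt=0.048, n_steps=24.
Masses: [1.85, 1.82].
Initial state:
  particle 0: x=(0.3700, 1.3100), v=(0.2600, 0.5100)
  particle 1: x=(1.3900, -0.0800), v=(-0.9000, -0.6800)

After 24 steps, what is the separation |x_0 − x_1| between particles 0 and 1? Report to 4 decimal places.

step 0: x0=(0.3700, 1.3100) x1=(1.3900, -0.0800)
step 1: x0=(0.3828, 1.3340) x1=(1.3465, -0.1122)
step 2: x0=(0.3962, 1.3572) x1=(1.3023, -0.1435)
step 3: x0=(0.4102, 1.3793) x1=(1.2576, -0.1738)
step 4: x0=(0.4247, 1.4005) x1=(1.2123, -0.2030)
step 5: x0=(0.4398, 1.4206) x1=(1.1665, -0.2312)
step 6: x0=(0.4553, 1.4396) x1=(1.1202, -0.2583)
step 7: x0=(0.4713, 1.4575) x1=(1.0734, -0.2843)
step 8: x0=(0.4877, 1.4742) x1=(1.0263, -0.3090)
step 9: x0=(0.5045, 1.4897) x1=(0.9787, -0.3325)
step 10: x0=(0.5215, 1.5039) x1=(0.9308, -0.3546)
step 11: x0=(0.5389, 1.5168) x1=(0.8826, -0.3755)
step 12: x0=(0.5566, 1.5283) x1=(0.8342, -0.3950)
step 13: x0=(0.5744, 1.5385) x1=(0.7856, -0.4131)
step 14: x0=(0.5924, 1.5472) x1=(0.7368, -0.4297)
step 15: x0=(0.6104, 1.5545) x1=(0.6879, -0.4448)
step 16: x0=(0.6286, 1.5602) x1=(0.6389, -0.4585)
step 17: x0=(0.6467, 1.5645) x1=(0.5900, -0.4706)
step 18: x0=(0.6648, 1.5673) x1=(0.5410, -0.4811)
step 19: x0=(0.6829, 1.5684) x1=(0.4922, -0.4901)
step 20: x0=(0.7007, 1.5681) x1=(0.4435, -0.4974)
step 21: x0=(0.7184, 1.5661) x1=(0.3951, -0.5032)
step 22: x0=(0.7358, 1.5625) x1=(0.3468, -0.5073)
step 23: x0=(0.7529, 1.5573) x1=(0.2989, -0.5098)
step 24: x0=(0.7697, 1.5505) x1=(0.2514, -0.5106)

2.1252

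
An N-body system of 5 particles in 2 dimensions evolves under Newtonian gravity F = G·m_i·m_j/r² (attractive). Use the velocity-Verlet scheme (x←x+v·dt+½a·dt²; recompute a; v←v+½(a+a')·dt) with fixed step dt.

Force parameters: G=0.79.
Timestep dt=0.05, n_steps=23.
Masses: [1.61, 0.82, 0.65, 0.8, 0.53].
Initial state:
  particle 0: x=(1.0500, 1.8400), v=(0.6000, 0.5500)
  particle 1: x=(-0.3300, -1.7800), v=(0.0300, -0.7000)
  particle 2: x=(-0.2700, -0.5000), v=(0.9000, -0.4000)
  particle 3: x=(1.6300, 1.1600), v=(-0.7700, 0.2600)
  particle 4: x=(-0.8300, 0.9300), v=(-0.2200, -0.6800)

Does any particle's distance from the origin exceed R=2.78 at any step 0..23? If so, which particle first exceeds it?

yes, particle 3

step 0: x0=(1.0500, 1.8400) x1=(-0.3300, -1.7800) x2=(-0.2700, -0.5000) x3=(1.6300, 1.1600) x4=(-0.8300, 0.9300)
step 1: x0=(1.0805, 1.8666) x1=(-0.3284, -1.8144) x2=(-0.2249, -0.5200) x3=(1.5900, 1.1744) x4=(-0.8404, 0.8958)
step 2: x0=(1.1119, 1.8911) x1=(-0.3267, -1.8476) x2=(-0.1797, -0.5400) x3=(1.5471, 1.1920) x4=(-0.8497, 0.8613)
step 3: x0=(1.1442, 1.9132) x1=(-0.3247, -1.8796) x2=(-0.1343, -0.5600) x3=(1.5013, 1.2132) x4=(-0.8579, 0.8264)
step 4: x0=(1.1774, 1.9328) x1=(-0.3226, -1.9105) x2=(-0.0890, -0.5800) x3=(1.4527, 1.2388) x4=(-0.8650, 0.7911)
step 5: x0=(1.2114, 1.9494) x1=(-0.3202, -1.9403) x2=(-0.0436, -0.5999) x3=(1.4017, 1.2694) x4=(-0.8710, 0.7556)
step 6: x0=(1.2460, 1.9626) x1=(-0.3176, -1.9690) x2=(0.0017, -0.6197) x3=(1.3485, 1.3057) x4=(-0.8759, 0.7197)
step 7: x0=(1.2809, 1.9720) x1=(-0.3147, -1.9967) x2=(0.0470, -0.6394) x3=(1.2939, 1.3489) x4=(-0.8798, 0.6835)
step 8: x0=(1.3156, 1.9770) x1=(-0.3116, -2.0233) x2=(0.0921, -0.6590) x3=(1.2387, 1.3998) x4=(-0.8826, 0.6471)
step 9: x0=(1.3495, 1.9771) x1=(-0.3082, -2.0490) x2=(0.1371, -0.6784) x3=(1.1845, 1.4597) x4=(-0.8844, 0.6105)
step 10: x0=(1.3815, 1.9718) x1=(-0.3046, -2.0736) x2=(0.1818, -0.6977) x3=(1.1331, 1.5294) x4=(-0.8852, 0.5736)
step 11: x0=(1.4103, 1.9608) x1=(-0.3007, -2.0973) x2=(0.2263, -0.7168) x3=(1.0875, 1.6095) x4=(-0.8849, 0.5365)
step 12: x0=(1.4342, 1.9445) x1=(-0.2965, -2.1200) x2=(0.2706, -0.7358) x3=(1.0510, 1.6995) x4=(-0.8837, 0.4992)
step 13: x0=(1.4515, 1.9237) x1=(-0.2920, -2.1419) x2=(0.3145, -0.7546) x3=(1.0273, 1.7975) x4=(-0.8814, 0.4618)
step 14: x0=(1.4608, 1.9004) x1=(-0.2873, -2.1628) x2=(0.3581, -0.7732) x3=(1.0188, 1.8996) x4=(-0.8782, 0.4242)
step 15: x0=(1.4618, 1.8767) x1=(-0.2822, -2.1829) x2=(0.4014, -0.7916) x3=(1.0265, 2.0015) x4=(-0.8741, 0.3865)
step 16: x0=(1.4551, 1.8549) x1=(-0.2769, -2.2021) x2=(0.4442, -0.8099) x3=(1.0488, 2.0987) x4=(-0.8691, 0.3486)
step 17: x0=(1.4423, 1.8364) x1=(-0.2713, -2.2205) x2=(0.4868, -0.8280) x3=(1.0831, 2.1883) x4=(-0.8632, 0.3107)
step 18: x0=(1.4248, 1.8220) x1=(-0.2654, -2.2380) x2=(0.5289, -0.8459) x3=(1.1263, 2.2688) x4=(-0.8564, 0.2726)
step 19: x0=(1.4040, 1.8118) x1=(-0.2591, -2.2548) x2=(0.5706, -0.8636) x3=(1.1754, 2.3399) x4=(-0.8488, 0.2344)
step 20: x0=(1.3812, 1.8057) x1=(-0.2526, -2.2708) x2=(0.6118, -0.8811) x3=(1.2282, 2.4019) x4=(-0.8403, 0.1960)
step 21: x0=(1.3571, 1.8033) x1=(-0.2458, -2.2859) x2=(0.6527, -0.8984) x3=(1.2830, 2.4554) x4=(-0.8310, 0.1576)
step 22: x0=(1.3325, 1.8042) x1=(-0.2387, -2.3003) x2=(0.6930, -0.9154) x3=(1.3385, 2.5014) x4=(-0.8208, 0.1191)
step 23: x0=(1.3077, 1.8080) x1=(-0.2313, -2.3140) x2=(0.7330, -0.9323) x3=(1.3939, 2.5407) x4=(-0.8099, 0.0805)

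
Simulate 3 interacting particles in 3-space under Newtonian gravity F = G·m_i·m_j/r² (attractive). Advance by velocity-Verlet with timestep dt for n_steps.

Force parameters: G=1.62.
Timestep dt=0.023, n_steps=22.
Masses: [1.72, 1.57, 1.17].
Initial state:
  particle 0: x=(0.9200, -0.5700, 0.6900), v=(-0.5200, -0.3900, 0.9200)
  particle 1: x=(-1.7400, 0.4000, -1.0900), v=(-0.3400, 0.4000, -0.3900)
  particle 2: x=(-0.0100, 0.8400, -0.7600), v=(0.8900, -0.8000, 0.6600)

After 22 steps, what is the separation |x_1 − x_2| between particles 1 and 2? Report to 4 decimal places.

step 0: x0=(0.9200, -0.5700, 0.6900) x1=(-1.7400, 0.4000, -1.0900) x2=(-0.0100, 0.8400, -0.7600)
step 1: x0=(0.9079, -0.5789, 0.7111) x1=(-1.7476, 0.4092, -1.0989) x2=(0.0103, 0.8215, -0.7448)
step 2: x0=(0.8957, -0.5876, 0.7319) x1=(-1.7549, 0.4185, -1.1077) x2=(0.0304, 0.8026, -0.7294)
step 3: x0=(0.8833, -0.5962, 0.7526) x1=(-1.7617, 0.4277, -1.1163) x2=(0.0502, 0.7835, -0.7139)
step 4: x0=(0.8707, -0.6046, 0.7730) x1=(-1.7682, 0.4370, -1.1249) x2=(0.0698, 0.7642, -0.6983)
step 5: x0=(0.8580, -0.6128, 0.7933) x1=(-1.7743, 0.4463, -1.1333) x2=(0.0892, 0.7445, -0.6825)
step 6: x0=(0.8451, -0.6208, 0.8133) x1=(-1.7801, 0.4556, -1.1415) x2=(0.1083, 0.7247, -0.6667)
step 7: x0=(0.8320, -0.6287, 0.8331) x1=(-1.7856, 0.4649, -1.1496) x2=(0.1272, 0.7045, -0.6506)
step 8: x0=(0.8188, -0.6364, 0.8527) x1=(-1.7907, 0.4742, -1.1576) x2=(0.1459, 0.6841, -0.6345)
step 9: x0=(0.8054, -0.6439, 0.8721) x1=(-1.7954, 0.4834, -1.1655) x2=(0.1644, 0.6635, -0.6181)
step 10: x0=(0.7919, -0.6512, 0.8912) x1=(-1.7999, 0.4927, -1.1732) x2=(0.1826, 0.6426, -0.6017)
step 11: x0=(0.7782, -0.6584, 0.9101) x1=(-1.8040, 0.5019, -1.1808) x2=(0.2007, 0.6215, -0.5850)
step 12: x0=(0.7643, -0.6653, 0.9288) x1=(-1.8078, 0.5111, -1.1882) x2=(0.2186, 0.6002, -0.5682)
step 13: x0=(0.7504, -0.6721, 0.9472) x1=(-1.8114, 0.5203, -1.1956) x2=(0.2363, 0.5786, -0.5512)
step 14: x0=(0.7362, -0.6787, 0.9654) x1=(-1.8146, 0.5294, -1.2027) x2=(0.2538, 0.5568, -0.5341)
step 15: x0=(0.7220, -0.6851, 0.9833) x1=(-1.8176, 0.5385, -1.2098) x2=(0.2711, 0.5348, -0.5167)
step 16: x0=(0.7076, -0.6913, 1.0010) x1=(-1.8202, 0.5476, -1.2167) x2=(0.2882, 0.5125, -0.4992)
step 17: x0=(0.6931, -0.6973, 1.0184) x1=(-1.8226, 0.5566, -1.2234) x2=(0.3052, 0.4900, -0.4814)
step 18: x0=(0.6784, -0.7032, 1.0355) x1=(-1.8248, 0.5656, -1.2301) x2=(0.3220, 0.4673, -0.4634)
step 19: x0=(0.6637, -0.7088, 1.0524) x1=(-1.8267, 0.5745, -1.2366) x2=(0.3386, 0.4443, -0.4453)
step 20: x0=(0.6488, -0.7142, 1.0690) x1=(-1.8283, 0.5834, -1.2429) x2=(0.3551, 0.4211, -0.4269)
step 21: x0=(0.6338, -0.7194, 1.0853) x1=(-1.8297, 0.5922, -1.2492) x2=(0.3713, 0.3977, -0.4082)
step 22: x0=(0.6187, -0.7244, 1.1013) x1=(-1.8308, 0.6009, -1.2553) x2=(0.3875, 0.3741, -0.3893)

2.3921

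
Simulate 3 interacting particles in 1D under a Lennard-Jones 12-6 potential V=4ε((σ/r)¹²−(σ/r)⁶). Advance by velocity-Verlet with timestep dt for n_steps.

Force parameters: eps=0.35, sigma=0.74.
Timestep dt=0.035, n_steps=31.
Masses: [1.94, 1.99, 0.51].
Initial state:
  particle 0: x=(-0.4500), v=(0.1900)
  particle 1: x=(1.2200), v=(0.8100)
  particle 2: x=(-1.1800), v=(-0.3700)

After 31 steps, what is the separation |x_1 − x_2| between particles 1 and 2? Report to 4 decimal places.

4.1461

step 0: x0=(-0.4500) x1=(1.2200) x2=(-1.1800)
step 1: x0=(-0.4387) x1=(1.2483) x2=(-1.2105)
step 2: x0=(-0.4245) x1=(1.2767) x2=(-1.2522)
step 3: x0=(-0.4101) x1=(1.3049) x2=(-1.2942)
step 4: x0=(-0.3964) x1=(1.3332) x2=(-1.3338)
step 5: x0=(-0.3834) x1=(1.3615) x2=(-1.3706)
step 6: x0=(-0.3709) x1=(1.3897) x2=(-1.4051)
step 7: x0=(-0.3590) x1=(1.4179) x2=(-1.4377)
step 8: x0=(-0.3474) x1=(1.4461) x2=(-1.4688)
step 9: x0=(-0.3362) x1=(1.4743) x2=(-1.4986)
step 10: x0=(-0.3252) x1=(1.5025) x2=(-1.5274)
step 11: x0=(-0.3144) x1=(1.5307) x2=(-1.5554)
step 12: x0=(-0.3038) x1=(1.5588) x2=(-1.5827)
step 13: x0=(-0.2933) x1=(1.5869) x2=(-1.6095)
step 14: x0=(-0.2829) x1=(1.6151) x2=(-1.6358)
step 15: x0=(-0.2726) x1=(1.6432) x2=(-1.6617)
step 16: x0=(-0.2623) x1=(1.6713) x2=(-1.6874)
step 17: x0=(-0.2522) x1=(1.6994) x2=(-1.7127)
step 18: x0=(-0.2421) x1=(1.7275) x2=(-1.7379)
step 19: x0=(-0.2320) x1=(1.7556) x2=(-1.7628)
step 20: x0=(-0.2220) x1=(1.7837) x2=(-1.7876)
step 21: x0=(-0.2119) x1=(1.8117) x2=(-1.8122)
step 22: x0=(-0.2020) x1=(1.8398) x2=(-1.8367)
step 23: x0=(-0.1920) x1=(1.8679) x2=(-1.8611)
step 24: x0=(-0.1821) x1=(1.8959) x2=(-1.8854)
step 25: x0=(-0.1721) x1=(1.9240) x2=(-1.9097)
step 26: x0=(-0.1622) x1=(1.9520) x2=(-1.9338)
step 27: x0=(-0.1523) x1=(1.9801) x2=(-1.9579)
step 28: x0=(-0.1424) x1=(2.0081) x2=(-1.9820)
step 29: x0=(-0.1326) x1=(2.0361) x2=(-2.0060)
step 30: x0=(-0.1227) x1=(2.0642) x2=(-2.0300)
step 31: x0=(-0.1128) x1=(2.0922) x2=(-2.0539)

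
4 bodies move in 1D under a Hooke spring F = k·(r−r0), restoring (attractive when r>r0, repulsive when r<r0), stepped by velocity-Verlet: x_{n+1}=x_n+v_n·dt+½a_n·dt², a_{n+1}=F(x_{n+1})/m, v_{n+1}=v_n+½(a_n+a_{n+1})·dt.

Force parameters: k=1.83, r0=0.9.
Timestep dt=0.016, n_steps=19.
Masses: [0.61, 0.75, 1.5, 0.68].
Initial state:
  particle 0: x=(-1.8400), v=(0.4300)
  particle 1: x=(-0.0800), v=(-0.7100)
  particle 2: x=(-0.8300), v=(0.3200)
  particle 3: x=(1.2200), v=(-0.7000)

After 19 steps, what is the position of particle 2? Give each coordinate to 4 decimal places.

(-0.6953)

step 0: x0=(-1.8400) x1=(-0.0800) x2=(-0.8300) x3=(1.2200)
step 1: x0=(-1.8319) x1=(-0.0915) x2=(-0.8247) x3=(1.2075)
step 2: x0=(-1.8215) x1=(-0.1031) x2=(-0.8192) x3=(1.1925)
step 3: x0=(-1.8087) x1=(-0.1149) x2=(-0.8134) x3=(1.1750)
step 4: x0=(-1.7936) x1=(-0.1268) x2=(-0.8074) x3=(1.1551)
step 5: x0=(-1.7763) x1=(-0.1388) x2=(-0.8011) x3=(1.1327)
step 6: x0=(-1.7569) x1=(-0.1509) x2=(-0.7946) x3=(1.1080)
step 7: x0=(-1.7353) x1=(-0.1630) x2=(-0.7879) x3=(1.0810)
step 8: x0=(-1.7117) x1=(-0.1752) x2=(-0.7810) x3=(1.0517)
step 9: x0=(-1.6862) x1=(-0.1874) x2=(-0.7739) x3=(1.0204)
step 10: x0=(-1.6588) x1=(-0.1995) x2=(-0.7666) x3=(0.9869)
step 11: x0=(-1.6296) x1=(-0.2117) x2=(-0.7592) x3=(0.9515)
step 12: x0=(-1.5988) x1=(-0.2238) x2=(-0.7516) x3=(0.9141)
step 13: x0=(-1.5665) x1=(-0.2357) x2=(-0.7439) x3=(0.8750)
step 14: x0=(-1.5326) x1=(-0.2476) x2=(-0.7360) x3=(0.8341)
step 15: x0=(-1.4974) x1=(-0.2594) x2=(-0.7280) x3=(0.7917)
step 16: x0=(-1.4610) x1=(-0.2710) x2=(-0.7200) x3=(0.7478)
step 17: x0=(-1.4235) x1=(-0.2824) x2=(-0.7118) x3=(0.7025)
step 18: x0=(-1.3850) x1=(-0.2936) x2=(-0.7036) x3=(0.6559)
step 19: x0=(-1.3457) x1=(-0.3047) x2=(-0.6953) x3=(0.6082)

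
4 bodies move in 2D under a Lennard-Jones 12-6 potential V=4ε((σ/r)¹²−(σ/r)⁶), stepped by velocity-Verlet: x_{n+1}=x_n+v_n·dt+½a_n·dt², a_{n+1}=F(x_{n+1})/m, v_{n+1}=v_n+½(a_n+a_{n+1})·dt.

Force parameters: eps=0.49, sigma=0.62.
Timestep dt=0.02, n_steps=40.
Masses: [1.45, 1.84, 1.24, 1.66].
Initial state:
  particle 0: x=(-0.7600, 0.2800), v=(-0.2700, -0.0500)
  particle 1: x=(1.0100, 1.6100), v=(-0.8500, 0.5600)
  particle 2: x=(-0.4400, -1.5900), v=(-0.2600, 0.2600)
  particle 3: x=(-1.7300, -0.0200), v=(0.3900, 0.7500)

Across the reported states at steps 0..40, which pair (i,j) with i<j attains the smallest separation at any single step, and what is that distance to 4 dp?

pair (0,3), distance 0.6217

step 0: x0=(-0.7600, 0.2800) x1=(1.0100, 1.6100) x2=(-0.4400, -1.5900) x3=(-1.7300, -0.0200)
step 1: x0=(-0.7655, 0.2790) x1=(0.9930, 1.6212) x2=(-0.4452, -1.5848) x3=(-1.7221, -0.0050)
step 2: x0=(-0.7711, 0.2779) x1=(0.9760, 1.6324) x2=(-0.4504, -1.5796) x3=(-1.7141, 0.0101)
step 3: x0=(-0.7769, 0.2768) x1=(0.9590, 1.6436) x2=(-0.4556, -1.5744) x3=(-1.7060, 0.0252)
step 4: x0=(-0.7829, 0.2756) x1=(0.9420, 1.6548) x2=(-0.4608, -1.5692) x3=(-1.6976, 0.0403)
step 5: x0=(-0.7891, 0.2744) x1=(0.9250, 1.6660) x2=(-0.4660, -1.5640) x3=(-1.6891, 0.0555)
step 6: x0=(-0.7956, 0.2731) x1=(0.9080, 1.6772) x2=(-0.4712, -1.5587) x3=(-1.6804, 0.0708)
step 7: x0=(-0.8024, 0.2717) x1=(0.8910, 1.6884) x2=(-0.4764, -1.5535) x3=(-1.6714, 0.0861)
step 8: x0=(-0.8094, 0.2703) x1=(0.8740, 1.6996) x2=(-0.4816, -1.5483) x3=(-1.6621, 0.1014)
step 9: x0=(-0.8169, 0.2687) x1=(0.8570, 1.7108) x2=(-0.4869, -1.5430) x3=(-1.6525, 0.1169)
step 10: x0=(-0.8247, 0.2672) x1=(0.8400, 1.7220) x2=(-0.4921, -1.5378) x3=(-1.6426, 0.1324)
step 11: x0=(-0.8329, 0.2655) x1=(0.8230, 1.7332) x2=(-0.4973, -1.5326) x3=(-1.6323, 0.1479)
step 12: x0=(-0.8417, 0.2638) x1=(0.8060, 1.7444) x2=(-0.5025, -1.5273) x3=(-1.6215, 0.1635)
step 13: x0=(-0.8509, 0.2620) x1=(0.7890, 1.7556) x2=(-0.5077, -1.5221) x3=(-1.6104, 0.1792)
step 14: x0=(-0.8607, 0.2601) x1=(0.7720, 1.7668) x2=(-0.5129, -1.5168) x3=(-1.5987, 0.1949)
step 15: x0=(-0.8709, 0.2582) x1=(0.7549, 1.7780) x2=(-0.5182, -1.5116) x3=(-1.5867, 0.2106)
step 16: x0=(-0.8815, 0.2563) x1=(0.7379, 1.7891) x2=(-0.5234, -1.5063) x3=(-1.5744, 0.2264)
step 17: x0=(-0.8920, 0.2544) x1=(0.7209, 1.8003) x2=(-0.5286, -1.5010) x3=(-1.5621, 0.2422)
step 18: x0=(-0.9017, 0.2525) x1=(0.7039, 1.8115) x2=(-0.5338, -1.4958) x3=(-1.5505, 0.2579)
step 19: x0=(-0.9094, 0.2505) x1=(0.6869, 1.8227) x2=(-0.5391, -1.4905) x3=(-1.5406, 0.2737)
step 20: x0=(-0.9135, 0.2484) x1=(0.6699, 1.8339) x2=(-0.5443, -1.4852) x3=(-1.5339, 0.2896)
step 21: x0=(-0.9127, 0.2460) x1=(0.6529, 1.8451) x2=(-0.5495, -1.4799) x3=(-1.5315, 0.3057)
step 22: x0=(-0.9069, 0.2432) x1=(0.6359, 1.8563) x2=(-0.5547, -1.4746) x3=(-1.5335, 0.3223)
step 23: x0=(-0.8975, 0.2398) x1=(0.6189, 1.8675) x2=(-0.5600, -1.4693) x3=(-1.5386, 0.3393)
step 24: x0=(-0.8861, 0.2362) x1=(0.6019, 1.8787) x2=(-0.5652, -1.4640) x3=(-1.5454, 0.3565)
step 25: x0=(-0.8740, 0.2324) x1=(0.5848, 1.8899) x2=(-0.5704, -1.4587) x3=(-1.5528, 0.3739)
step 26: x0=(-0.8618, 0.2286) x1=(0.5678, 1.9011) x2=(-0.5757, -1.4534) x3=(-1.5604, 0.3913)
step 27: x0=(-0.8499, 0.2249) x1=(0.5508, 1.9122) x2=(-0.5809, -1.4480) x3=(-1.5676, 0.4086)
step 28: x0=(-0.8385, 0.2212) x1=(0.5338, 1.9234) x2=(-0.5862, -1.4427) x3=(-1.5745, 0.4258)
step 29: x0=(-0.8276, 0.2177) x1=(0.5168, 1.9346) x2=(-0.5914, -1.4374) x3=(-1.5809, 0.4429)
step 30: x0=(-0.8172, 0.2144) x1=(0.4998, 1.9458) x2=(-0.5966, -1.4320) x3=(-1.5869, 0.4598)
step 31: x0=(-0.8072, 0.2112) x1=(0.4828, 1.9570) x2=(-0.6019, -1.4267) x3=(-1.5924, 0.4767)
step 32: x0=(-0.7976, 0.2081) x1=(0.4657, 1.9682) x2=(-0.6071, -1.4213) x3=(-1.5976, 0.4934)
step 33: x0=(-0.7885, 0.2052) x1=(0.4487, 1.9794) x2=(-0.6124, -1.4160) x3=(-1.6025, 0.5100)
step 34: x0=(-0.7796, 0.2024) x1=(0.4317, 1.9905) x2=(-0.6176, -1.4106) x3=(-1.6071, 0.5264)
step 35: x0=(-0.7711, 0.1997) x1=(0.4147, 2.0017) x2=(-0.6229, -1.4052) x3=(-1.6114, 0.5428)
step 36: x0=(-0.7628, 0.1971) x1=(0.3977, 2.0129) x2=(-0.6281, -1.3998) x3=(-1.6155, 0.5591)
step 37: x0=(-0.7548, 0.1946) x1=(0.3807, 2.0241) x2=(-0.6334, -1.3944) x3=(-1.6194, 0.5753)
step 38: x0=(-0.7470, 0.1922) x1=(0.3636, 2.0353) x2=(-0.6386, -1.3890) x3=(-1.6231, 0.5914)
step 39: x0=(-0.7393, 0.1898) x1=(0.3466, 2.0465) x2=(-0.6439, -1.3836) x3=(-1.6266, 0.6074)
step 40: x0=(-0.7319, 0.1876) x1=(0.3296, 2.0576) x2=(-0.6491, -1.3782) x3=(-1.6300, 0.6234)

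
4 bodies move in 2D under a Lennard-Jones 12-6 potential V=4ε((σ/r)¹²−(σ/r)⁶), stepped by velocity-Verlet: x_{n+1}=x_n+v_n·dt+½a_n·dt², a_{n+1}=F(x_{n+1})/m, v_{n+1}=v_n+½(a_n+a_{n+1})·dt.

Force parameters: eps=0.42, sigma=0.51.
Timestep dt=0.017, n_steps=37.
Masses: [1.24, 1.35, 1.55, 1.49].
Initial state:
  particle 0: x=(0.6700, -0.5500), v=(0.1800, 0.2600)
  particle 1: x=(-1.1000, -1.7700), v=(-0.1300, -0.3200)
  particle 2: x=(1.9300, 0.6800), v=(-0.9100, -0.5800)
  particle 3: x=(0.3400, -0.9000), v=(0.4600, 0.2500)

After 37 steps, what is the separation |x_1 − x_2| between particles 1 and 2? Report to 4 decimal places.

step 0: x0=(0.6700, -0.5500) x1=(-1.1000, -1.7700) x2=(1.9300, 0.6800) x3=(0.3400, -0.9000)
step 1: x0=(0.6774, -0.5409) x1=(-1.1022, -1.7754) x2=(1.9145, 0.6701) x3=(0.3442, -0.8996)
step 2: x0=(0.6914, -0.5249) x1=(-1.1044, -1.7809) x2=(1.8991, 0.6603) x3=(0.3430, -0.9050)
step 3: x0=(0.7078, -0.5061) x1=(-1.1066, -1.7863) x2=(1.8836, 0.6504) x3=(0.3396, -0.9127)
step 4: x0=(0.7248, -0.4867) x1=(-1.1088, -1.7918) x2=(1.8681, 0.6406) x3=(0.3359, -0.9210)
step 5: x0=(0.7416, -0.4675) x1=(-1.1110, -1.7972) x2=(1.8526, 0.6307) x3=(0.3322, -0.9290)
step 6: x0=(0.7582, -0.4485) x1=(-1.1132, -1.8026) x2=(1.8372, 0.6208) x3=(0.3288, -0.9369)
step 7: x0=(0.7745, -0.4300) x1=(-1.1154, -1.8081) x2=(1.8217, 0.6110) x3=(0.3256, -0.9444)
step 8: x0=(0.7905, -0.4117) x1=(-1.1176, -1.8135) x2=(1.8062, 0.6011) x3=(0.3227, -0.9517)
step 9: x0=(0.8063, -0.3936) x1=(-1.1199, -1.8189) x2=(1.7907, 0.5912) x3=(0.3199, -0.9588)
step 10: x0=(0.8220, -0.3758) x1=(-1.1221, -1.8244) x2=(1.7753, 0.5814) x3=(0.3172, -0.9657)
step 11: x0=(0.8375, -0.3580) x1=(-1.1243, -1.8298) x2=(1.7598, 0.5715) x3=(0.3147, -0.9725)
step 12: x0=(0.8529, -0.3405) x1=(-1.1265, -1.8352) x2=(1.7443, 0.5616) x3=(0.3122, -0.9792)
step 13: x0=(0.8682, -0.3230) x1=(-1.1286, -1.8407) x2=(1.7288, 0.5517) x3=(0.3098, -0.9858)
step 14: x0=(0.8835, -0.3055) x1=(-1.1308, -1.8461) x2=(1.7133, 0.5418) x3=(0.3075, -0.9924)
step 15: x0=(0.8987, -0.2882) x1=(-1.1330, -1.8515) x2=(1.6978, 0.5319) x3=(0.3052, -0.9989)
step 16: x0=(0.9139, -0.2708) x1=(-1.1352, -1.8570) x2=(1.6823, 0.5220) x3=(0.3030, -1.0053)
step 17: x0=(0.9291, -0.2535) x1=(-1.1374, -1.8624) x2=(1.6667, 0.5121) x3=(0.3007, -1.0117)
step 18: x0=(0.9443, -0.2362) x1=(-1.1396, -1.8678) x2=(1.6512, 0.5022) x3=(0.2985, -1.0181)
step 19: x0=(0.9595, -0.2189) x1=(-1.1418, -1.8733) x2=(1.6356, 0.4922) x3=(0.2964, -1.0245)
step 20: x0=(0.9746, -0.2017) x1=(-1.1440, -1.8787) x2=(1.6201, 0.4822) x3=(0.2942, -1.0309)
step 21: x0=(0.9898, -0.1843) x1=(-1.1462, -1.8841) x2=(1.6044, 0.4722) x3=(0.2920, -1.0372)
step 22: x0=(1.0051, -0.1670) x1=(-1.1484, -1.8895) x2=(1.5888, 0.4622) x3=(0.2899, -1.0435)
step 23: x0=(1.0204, -0.1495) x1=(-1.1506, -1.8950) x2=(1.5731, 0.4520) x3=(0.2878, -1.0498)
step 24: x0=(1.0358, -0.1320) x1=(-1.1528, -1.9004) x2=(1.5572, 0.4418) x3=(0.2856, -1.0561)
step 25: x0=(1.0514, -0.1143) x1=(-1.1550, -1.9058) x2=(1.5413, 0.4315) x3=(0.2835, -1.0624)
step 26: x0=(1.0671, -0.0965) x1=(-1.1571, -1.9112) x2=(1.5253, 0.4210) x3=(0.2814, -1.0687)
step 27: x0=(1.0830, -0.0783) x1=(-1.1593, -1.9167) x2=(1.5090, 0.4103) x3=(0.2793, -1.0750)
step 28: x0=(1.0993, -0.0598) x1=(-1.1615, -1.9221) x2=(1.4925, 0.3993) x3=(0.2772, -1.0813)
step 29: x0=(1.1158, -0.0411) x1=(-1.1637, -1.9275) x2=(1.4758, 0.3880) x3=(0.2751, -1.0876)
step 30: x0=(1.1321, -0.0226) x1=(-1.1659, -1.9329) x2=(1.4593, 0.3770) x3=(0.2730, -1.0938)
step 31: x0=(1.1461, -0.0068) x1=(-1.1681, -1.9384) x2=(1.4446, 0.3682) x3=(0.2709, -1.1001)
step 32: x0=(1.1516, -0.0017) x1=(-1.1702, -1.9438) x2=(1.4366, 0.3679) x3=(0.2688, -1.1064)
step 33: x0=(1.1446, -0.0129) x1=(-1.1724, -1.9492) x2=(1.4387, 0.3806) x3=(0.2667, -1.1126)
step 34: x0=(1.1322, -0.0313) x1=(-1.1746, -1.9546) x2=(1.4451, 0.3991) x3=(0.2646, -1.1189)
step 35: x0=(1.1187, -0.0513) x1=(-1.1768, -1.9600) x2=(1.4525, 0.4188) x3=(0.2625, -1.1252)
step 36: x0=(1.1052, -0.0712) x1=(-1.1789, -1.9655) x2=(1.4597, 0.4385) x3=(0.2604, -1.1314)
step 37: x0=(1.0919, -0.0907) x1=(-1.1811, -1.9709) x2=(1.4668, 0.4579) x3=(0.2583, -1.1377)

3.5931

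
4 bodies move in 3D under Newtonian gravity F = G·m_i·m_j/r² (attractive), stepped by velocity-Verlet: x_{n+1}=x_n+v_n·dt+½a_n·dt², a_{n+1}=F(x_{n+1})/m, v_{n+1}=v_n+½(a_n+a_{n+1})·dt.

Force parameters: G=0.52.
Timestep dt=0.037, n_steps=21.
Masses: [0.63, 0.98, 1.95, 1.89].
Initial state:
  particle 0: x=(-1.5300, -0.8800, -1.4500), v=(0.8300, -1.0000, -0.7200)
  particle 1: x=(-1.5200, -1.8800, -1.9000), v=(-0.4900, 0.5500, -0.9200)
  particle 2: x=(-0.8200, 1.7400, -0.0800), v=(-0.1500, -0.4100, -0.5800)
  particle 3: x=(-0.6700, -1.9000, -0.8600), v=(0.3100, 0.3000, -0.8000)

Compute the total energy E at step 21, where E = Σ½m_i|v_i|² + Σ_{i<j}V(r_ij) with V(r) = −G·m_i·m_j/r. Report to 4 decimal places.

0.2679

step 0: x0=(-1.5300, -0.8800, -1.4500) x1=(-1.5200, -1.8800, -1.9000) x2=(-0.8200, 1.7400, -0.0800) x3=(-0.6700, -1.9000, -0.8600)
step 1: x0=(-1.4991, -0.9174, -1.4766) x1=(-1.5379, -1.8594, -1.9337) x2=(-0.8256, 1.7247, -0.1015) x3=(-0.6587, -1.8888, -0.8898)
step 2: x0=(-1.4678, -0.9557, -1.5031) x1=(-1.5553, -1.8385, -1.9665) x2=(-0.8311, 1.7093, -0.1230) x3=(-0.6478, -1.8773, -0.9199)
step 3: x0=(-1.4360, -0.9951, -1.5296) x1=(-1.5722, -1.8171, -1.9987) x2=(-0.8367, 1.6937, -0.1447) x3=(-0.6373, -1.8655, -0.9504)
step 4: x0=(-1.4039, -1.0354, -1.5560) x1=(-1.5885, -1.7952, -2.0300) x2=(-0.8423, 1.6779, -0.1663) x3=(-0.6272, -1.8535, -0.9813)
step 5: x0=(-1.3714, -1.0768, -1.5825) x1=(-1.6043, -1.7728, -2.0605) x2=(-0.8479, 1.6620, -0.1881) x3=(-0.6175, -1.8411, -1.0125)
step 6: x0=(-1.3386, -1.1195, -1.6089) x1=(-1.6194, -1.7499, -2.0902) x2=(-0.8535, 1.6458, -0.2099) x3=(-0.6082, -1.8285, -1.0440)
step 7: x0=(-1.3054, -1.1633, -1.6354) x1=(-1.6339, -1.7265, -2.1190) x2=(-0.8591, 1.6295, -0.2317) x3=(-0.5993, -1.8155, -1.0760)
step 8: x0=(-1.2720, -1.2084, -1.6618) x1=(-1.6477, -1.7025, -2.1470) x2=(-0.8648, 1.6130, -0.2537) x3=(-0.5910, -1.8022, -1.1083)
step 9: x0=(-1.2383, -1.2548, -1.6883) x1=(-1.6606, -1.6781, -2.1740) x2=(-0.8704, 1.5963, -0.2757) x3=(-0.5831, -1.7885, -1.1410)
step 10: x0=(-1.2043, -1.3023, -1.7147) x1=(-1.6727, -1.6532, -2.2001) x2=(-0.8761, 1.5795, -0.2978) x3=(-0.5757, -1.7745, -1.1742)
step 11: x0=(-1.1702, -1.3511, -1.7411) x1=(-1.6839, -1.6280, -2.2252) x2=(-0.8817, 1.5624, -0.3199) x3=(-0.5689, -1.7601, -1.2078)
step 12: x0=(-1.1357, -1.4009, -1.7671) x1=(-1.6941, -1.6024, -2.2494) x2=(-0.8874, 1.5452, -0.3421) x3=(-0.5627, -1.7453, -1.2419)
step 13: x0=(-1.1009, -1.4517, -1.7927) x1=(-1.7033, -1.5766, -2.2727) x2=(-0.8930, 1.5277, -0.3644) x3=(-0.5572, -1.7301, -1.2766)
step 14: x0=(-1.0654, -1.5032, -1.8176) x1=(-1.7114, -1.5507, -2.2951) x2=(-0.8987, 1.5101, -0.3868) x3=(-0.5523, -1.7145, -1.3119)
step 15: x0=(-1.0293, -1.5554, -1.8415) x1=(-1.7185, -1.5247, -2.3167) x2=(-0.9043, 1.4923, -0.4092) x3=(-0.5483, -1.6985, -1.3478)
step 16: x0=(-0.9920, -1.6080, -1.8639) x1=(-1.7247, -1.4987, -2.3375) x2=(-0.9100, 1.4743, -0.4318) x3=(-0.5451, -1.6822, -1.3846)
step 17: x0=(-0.9535, -1.6608, -1.8846) x1=(-1.7299, -1.4727, -2.3575) x2=(-0.9156, 1.4561, -0.4544) x3=(-0.5428, -1.6657, -1.4223)
step 18: x0=(-0.9132, -1.7133, -1.9030) x1=(-1.7341, -1.4469, -2.3769) x2=(-0.9213, 1.4377, -0.4770) x3=(-0.5416, -1.6489, -1.4610)
step 19: x0=(-0.8710, -1.7650, -1.9187) x1=(-1.7376, -1.4211, -2.3957) x2=(-0.9269, 1.4191, -0.4998) x3=(-0.5415, -1.6322, -1.5008)
step 20: x0=(-0.8267, -1.8154, -1.9312) x1=(-1.7401, -1.3955, -2.4138) x2=(-0.9326, 1.4003, -0.5226) x3=(-0.5425, -1.6156, -1.5419)
step 21: x0=(-0.7801, -1.8635, -1.9402) x1=(-1.7419, -1.3700, -2.4314) x2=(-0.9382, 1.3813, -0.5456) x3=(-0.5447, -1.5995, -1.5844)
step 0 velocities: v0=(0.8300, -1.0000, -0.7200) v1=(-0.4900, 0.5500, -0.9200) v2=(-0.1500, -0.4100, -0.5800) v3=(0.3100, 0.3000, -0.8000)
step 0: KE=2.6704, PE=-2.4003, E=0.2701
step 21 velocities: v0=(1.2871, -1.2590, -0.1945) v1=(-0.0375, 0.6870, -0.4678) v2=(-0.1526, -0.5162, -0.6211) v3=(-0.0744, 0.4249, -1.1672)
step 21: KE=3.4942, PE=-3.2262, E=0.2679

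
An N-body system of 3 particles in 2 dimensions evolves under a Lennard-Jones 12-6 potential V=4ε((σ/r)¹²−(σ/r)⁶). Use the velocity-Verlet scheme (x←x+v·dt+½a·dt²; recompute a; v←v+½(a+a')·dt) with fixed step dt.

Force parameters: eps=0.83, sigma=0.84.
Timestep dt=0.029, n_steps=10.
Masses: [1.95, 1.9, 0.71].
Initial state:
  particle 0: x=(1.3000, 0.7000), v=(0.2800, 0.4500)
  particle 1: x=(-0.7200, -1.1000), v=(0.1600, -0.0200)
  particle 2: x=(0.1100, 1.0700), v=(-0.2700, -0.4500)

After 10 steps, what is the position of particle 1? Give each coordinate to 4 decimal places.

(-0.6733, -1.1052)

step 0: x0=(1.3000, 0.7000) x1=(-0.7200, -1.1000) x2=(0.1100, 1.0700)
step 1: x0=(1.3079, 0.7131) x1=(-0.7154, -1.1006) x2=(0.1029, 1.0567)
step 2: x0=(1.3152, 0.7264) x1=(-0.7107, -1.1011) x2=(0.0970, 1.0430)
step 3: x0=(1.3221, 0.7398) x1=(-0.7061, -1.1017) x2=(0.0925, 1.0290)
step 4: x0=(1.3286, 0.7533) x1=(-0.7014, -1.1022) x2=(0.0893, 1.0146)
step 5: x0=(1.3345, 0.7669) x1=(-0.6967, -1.1028) x2=(0.0874, 0.9999)
step 6: x0=(1.3400, 0.7806) x1=(-0.6921, -1.1033) x2=(0.0868, 0.9850)
step 7: x0=(1.3450, 0.7943) x1=(-0.6874, -1.1038) x2=(0.0874, 0.9698)
step 8: x0=(1.3495, 0.8081) x1=(-0.6827, -1.1043) x2=(0.0893, 0.9544)
step 9: x0=(1.3536, 0.8220) x1=(-0.6780, -1.1048) x2=(0.0924, 0.9389)
step 10: x0=(1.3572, 0.8359) x1=(-0.6733, -1.1052) x2=(0.0969, 0.9232)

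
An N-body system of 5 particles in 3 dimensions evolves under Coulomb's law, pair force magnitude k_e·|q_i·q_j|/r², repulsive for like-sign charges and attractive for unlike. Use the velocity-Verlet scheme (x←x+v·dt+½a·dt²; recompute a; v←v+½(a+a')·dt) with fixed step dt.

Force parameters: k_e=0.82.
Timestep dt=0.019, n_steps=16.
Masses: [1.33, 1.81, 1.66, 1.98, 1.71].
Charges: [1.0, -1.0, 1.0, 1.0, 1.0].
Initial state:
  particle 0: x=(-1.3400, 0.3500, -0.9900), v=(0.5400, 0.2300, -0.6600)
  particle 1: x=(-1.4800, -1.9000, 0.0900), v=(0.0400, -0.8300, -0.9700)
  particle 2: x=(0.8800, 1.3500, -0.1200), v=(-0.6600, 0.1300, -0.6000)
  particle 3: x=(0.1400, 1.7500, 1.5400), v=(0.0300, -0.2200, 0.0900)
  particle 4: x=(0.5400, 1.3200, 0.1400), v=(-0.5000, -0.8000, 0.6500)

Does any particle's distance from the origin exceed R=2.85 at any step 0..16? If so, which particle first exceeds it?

step 0: x0=(-1.3400, 0.3500, -0.9900) x1=(-1.4800, -1.9000, 0.0900) x2=(0.8800, 1.3500, -0.1200) x3=(0.1400, 1.7500, 1.5400) x4=(0.5400, 1.3200, 0.1400)
step 1: x0=(-1.3298, 0.3543, -1.0026) x1=(-1.4792, -1.9157, 0.0716) x2=(0.8679, 1.3525, -0.1317) x3=(0.1406, 1.7458, 1.5418) x4=(0.5301, 1.3048, 0.1526)
step 2: x0=(-1.3196, 0.3586, -1.0151) x1=(-1.4784, -1.9314, 0.0531) x2=(0.8564, 1.3551, -0.1440) x3=(0.1411, 1.7417, 1.5436) x4=(0.5197, 1.2894, 0.1657)
step 3: x0=(-1.3095, 0.3628, -1.0278) x1=(-1.4776, -1.9471, 0.0347) x2=(0.8457, 1.3578, -0.1570) x3=(0.1416, 1.7376, 1.5456) x4=(0.5086, 1.2739, 0.1793)
step 4: x0=(-1.2995, 0.3669, -1.0404) x1=(-1.4768, -1.9627, 0.0162) x2=(0.8355, 1.3606, -0.1704) x3=(0.1420, 1.7335, 1.5477) x4=(0.4971, 1.2583, 0.1934)
step 5: x0=(-1.2896, 0.3710, -1.0531) x1=(-1.4760, -1.9782, -0.0022) x2=(0.8258, 1.3636, -0.1845) x3=(0.1425, 1.7294, 1.5499) x4=(0.4852, 1.2425, 0.2079)
step 6: x0=(-1.2797, 0.3750, -1.0658) x1=(-1.4751, -1.9937, -0.0207) x2=(0.8165, 1.3666, -0.1990) x3=(0.1429, 1.7254, 1.5522) x4=(0.4729, 1.2265, 0.2227)
step 7: x0=(-1.2699, 0.3789, -1.0786) x1=(-1.4743, -2.0092, -0.0392) x2=(0.8076, 1.3699, -0.2140) x3=(0.1433, 1.7214, 1.5546) x4=(0.4603, 1.2104, 0.2380)
step 8: x0=(-1.2602, 0.3828, -1.0914) x1=(-1.4734, -2.0246, -0.0577) x2=(0.7991, 1.3732, -0.2294) x3=(0.1436, 1.7175, 1.5571) x4=(0.4475, 1.1941, 0.2535)
step 9: x0=(-1.2506, 0.3865, -1.1043) x1=(-1.4725, -2.0400, -0.0762) x2=(0.7908, 1.3767, -0.2451) x3=(0.1439, 1.7135, 1.5598) x4=(0.4344, 1.1776, 0.2694)
step 10: x0=(-1.2410, 0.3903, -1.1171) x1=(-1.4716, -2.0553, -0.0947) x2=(0.7828, 1.3803, -0.2613) x3=(0.1443, 1.7096, 1.5625) x4=(0.4212, 1.1610, 0.2854)
step 11: x0=(-1.2315, 0.3939, -1.1301) x1=(-1.4706, -2.0706, -0.1132) x2=(0.7751, 1.3840, -0.2777) x3=(0.1445, 1.7058, 1.5654) x4=(0.4078, 1.1443, 0.3018)
step 12: x0=(-1.2221, 0.3975, -1.1431) x1=(-1.4697, -2.0858, -0.1317) x2=(0.7675, 1.3878, -0.2945) x3=(0.1448, 1.7020, 1.5684) x4=(0.3943, 1.1274, 0.3183)
step 13: x0=(-1.2127, 0.4010, -1.1561) x1=(-1.4687, -2.1010, -0.1502) x2=(0.7601, 1.3918, -0.3116) x3=(0.1450, 1.6982, 1.5714) x4=(0.3806, 1.1103, 0.3350)
step 14: x0=(-1.2034, 0.4045, -1.1692) x1=(-1.4677, -2.1161, -0.1687) x2=(0.7529, 1.3958, -0.3289) x3=(0.1452, 1.6944, 1.5746) x4=(0.3669, 1.0932, 0.3518)
step 15: x0=(-1.1942, 0.4079, -1.1823) x1=(-1.4667, -2.1312, -0.1872) x2=(0.7459, 1.3999, -0.3464) x3=(0.1454, 1.6907, 1.5779) x4=(0.3531, 1.0759, 0.3688)
step 16: x0=(-1.1851, 0.4112, -1.1954) x1=(-1.4657, -2.1462, -0.2057) x2=(0.7389, 1.4041, -0.3641) x3=(0.1456, 1.6870, 1.5814) x4=(0.3392, 1.0585, 0.3860)

no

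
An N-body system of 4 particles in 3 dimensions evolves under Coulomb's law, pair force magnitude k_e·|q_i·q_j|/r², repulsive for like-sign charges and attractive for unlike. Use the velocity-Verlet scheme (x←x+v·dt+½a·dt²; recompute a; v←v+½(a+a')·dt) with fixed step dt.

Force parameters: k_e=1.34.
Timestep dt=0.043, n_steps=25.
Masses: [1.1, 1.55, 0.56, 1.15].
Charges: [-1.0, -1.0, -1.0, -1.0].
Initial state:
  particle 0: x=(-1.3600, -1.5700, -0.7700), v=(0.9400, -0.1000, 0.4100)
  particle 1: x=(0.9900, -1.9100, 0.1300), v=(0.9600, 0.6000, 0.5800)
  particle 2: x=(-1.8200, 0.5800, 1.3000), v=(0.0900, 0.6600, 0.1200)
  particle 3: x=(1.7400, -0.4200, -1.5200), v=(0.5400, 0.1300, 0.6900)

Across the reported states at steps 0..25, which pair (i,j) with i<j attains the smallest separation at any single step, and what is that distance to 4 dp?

step 0: x0=(-1.3600, -1.5700, -0.7700) x1=(0.9900, -1.9100, 0.1300) x2=(-1.8200, 0.5800, 1.3000) x3=(1.7400, -0.4200, -1.5200)
step 1: x0=(-1.3198, -1.5744, -0.7525) x1=(1.0314, -1.8843, 0.1551) x2=(-1.8163, 0.6087, 1.3054) x3=(1.7634, -0.4143, -1.4905)
step 2: x0=(-1.2801, -1.5790, -0.7352) x1=(1.0730, -1.8590, 0.1804) x2=(-1.8131, 0.6379, 1.3114) x3=(1.7872, -0.4082, -1.4614)
step 3: x0=(-1.2408, -1.5838, -0.7182) x1=(1.1148, -1.8339, 0.2060) x2=(-1.8104, 0.6677, 1.3179) x3=(1.8113, -0.4019, -1.4327)
step 4: x0=(-1.2020, -1.5888, -0.7014) x1=(1.1568, -1.8090, 0.2319) x2=(-1.8080, 0.6980, 1.3248) x3=(1.8359, -0.3953, -1.4044)
step 5: x0=(-1.1637, -1.5940, -0.6849) x1=(1.1990, -1.7845, 0.2581) x2=(-1.8061, 0.7289, 1.3323) x3=(1.8608, -0.3883, -1.3765)
step 6: x0=(-1.1258, -1.5995, -0.6686) x1=(1.2414, -1.7602, 0.2846) x2=(-1.8047, 0.7604, 1.3402) x3=(1.8861, -0.3811, -1.3490)
step 7: x0=(-1.0884, -1.6051, -0.6525) x1=(1.2841, -1.7362, 0.3114) x2=(-1.8037, 0.7924, 1.3486) x3=(1.9118, -0.3735, -1.3219)
step 8: x0=(-1.0514, -1.6110, -0.6367) x1=(1.3269, -1.7125, 0.3384) x2=(-1.8032, 0.8249, 1.3575) x3=(1.9378, -0.3656, -1.2952)
step 9: x0=(-1.0149, -1.6171, -0.6210) x1=(1.3699, -1.6891, 0.3658) x2=(-1.8031, 0.8579, 1.3668) x3=(1.9642, -0.3574, -1.2689)
step 10: x0=(-0.9788, -1.6235, -0.6056) x1=(1.4132, -1.6659, 0.3936) x2=(-1.8034, 0.8915, 1.3765) x3=(1.9910, -0.3489, -1.2431)
step 11: x0=(-0.9432, -1.6300, -0.5904) x1=(1.4566, -1.6429, 0.4216) x2=(-1.8042, 0.9255, 1.3866) x3=(2.0182, -0.3400, -1.2177)
step 12: x0=(-0.9080, -1.6368, -0.5754) x1=(1.5002, -1.6203, 0.4500) x2=(-1.8055, 0.9601, 1.3971) x3=(2.0457, -0.3308, -1.1928)
step 13: x0=(-0.8733, -1.6439, -0.5606) x1=(1.5441, -1.5978, 0.4787) x2=(-1.8071, 0.9952, 1.4080) x3=(2.0737, -0.3213, -1.1682)
step 14: x0=(-0.8390, -1.6512, -0.5460) x1=(1.5881, -1.5757, 0.5077) x2=(-1.8093, 1.0307, 1.4192) x3=(2.1019, -0.3115, -1.1441)
step 15: x0=(-0.8051, -1.6587, -0.5316) x1=(1.6323, -1.5538, 0.5371) x2=(-1.8118, 1.0667, 1.4308) x3=(2.1306, -0.3013, -1.1205)
step 16: x0=(-0.7716, -1.6664, -0.5174) x1=(1.6767, -1.5321, 0.5668) x2=(-1.8148, 1.1032, 1.4428) x3=(2.1596, -0.2908, -1.0973)
step 17: x0=(-0.7386, -1.6744, -0.5034) x1=(1.7213, -1.5107, 0.5969) x2=(-1.8182, 1.1401, 1.4550) x3=(2.1890, -0.2799, -1.0746)
step 18: x0=(-0.7060, -1.6827, -0.4896) x1=(1.7660, -1.4895, 0.6274) x2=(-1.8220, 1.1775, 1.4676) x3=(2.2187, -0.2687, -1.0523)
step 19: x0=(-0.6737, -1.6912, -0.4759) x1=(1.8110, -1.4685, 0.6581) x2=(-1.8262, 1.2153, 1.4805) x3=(2.2488, -0.2572, -1.0305)
step 20: x0=(-0.6419, -1.6999, -0.4624) x1=(1.8561, -1.4478, 0.6893) x2=(-1.8309, 1.2536, 1.4938) x3=(2.2792, -0.2454, -1.0091)
step 21: x0=(-0.6105, -1.7089, -0.4492) x1=(1.9014, -1.4273, 0.7208) x2=(-1.8359, 1.2923, 1.5072) x3=(2.3099, -0.2332, -0.9882)
step 22: x0=(-0.5795, -1.7181, -0.4360) x1=(1.9469, -1.4070, 0.7526) x2=(-1.8414, 1.3314, 1.5210) x3=(2.3410, -0.2207, -0.9677)
step 23: x0=(-0.5488, -1.7276, -0.4231) x1=(1.9926, -1.3869, 0.7849) x2=(-1.8472, 1.3708, 1.5351) x3=(2.3724, -0.2078, -0.9477)
step 24: x0=(-0.5186, -1.7373, -0.4103) x1=(2.0384, -1.3670, 0.8174) x2=(-1.8535, 1.4107, 1.5494) x3=(2.4041, -0.1947, -0.9282)
step 25: x0=(-0.4887, -1.7472, -0.3976) x1=(2.0844, -1.3474, 0.8504) x2=(-1.8601, 1.4510, 1.5639) x3=(2.4362, -0.1812, -0.9091)

pair (1,3), distance 2.1235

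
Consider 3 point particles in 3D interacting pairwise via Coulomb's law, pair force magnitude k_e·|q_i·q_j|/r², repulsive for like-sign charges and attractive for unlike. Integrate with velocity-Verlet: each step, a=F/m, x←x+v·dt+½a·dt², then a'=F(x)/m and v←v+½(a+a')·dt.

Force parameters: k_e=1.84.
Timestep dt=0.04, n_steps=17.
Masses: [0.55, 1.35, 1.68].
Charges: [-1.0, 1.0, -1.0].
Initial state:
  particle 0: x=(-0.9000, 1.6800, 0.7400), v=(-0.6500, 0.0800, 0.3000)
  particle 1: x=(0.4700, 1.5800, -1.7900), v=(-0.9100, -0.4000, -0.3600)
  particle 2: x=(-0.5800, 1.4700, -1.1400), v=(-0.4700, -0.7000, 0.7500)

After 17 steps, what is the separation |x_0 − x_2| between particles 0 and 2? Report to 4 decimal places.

step 0: x0=(-0.9000, 1.6800, 0.7400) x1=(0.4700, 1.5800, -1.7900) x2=(-0.5800, 1.4700, -1.1400)
step 1: x0=(-0.9260, 1.6833, 0.7524) x1=(0.4329, 1.5639, -1.8039) x2=(-0.5983, 1.4420, -1.1105)
step 2: x0=(-0.9519, 1.6867, 0.7657) x1=(0.3946, 1.5478, -1.8168) x2=(-0.6155, 1.4141, -1.0822)
step 3: x0=(-0.9778, 1.6903, 0.7799) x1=(0.3550, 1.5314, -1.8287) x2=(-0.6318, 1.3862, -1.0549)
step 4: x0=(-1.0037, 1.6941, 0.7950) x1=(0.3143, 1.5150, -1.8395) x2=(-0.6472, 1.3584, -1.0288)
step 5: x0=(-1.0296, 1.6982, 0.8110) x1=(0.2724, 1.4984, -1.8492) x2=(-0.6616, 1.3306, -1.0039)
step 6: x0=(-1.0555, 1.7025, 0.8279) x1=(0.2294, 1.4816, -1.8578) x2=(-0.6751, 1.3029, -0.9801)
step 7: x0=(-1.0814, 1.7070, 0.8457) x1=(0.1853, 1.4646, -1.8653) x2=(-0.6878, 1.2752, -0.9576)
step 8: x0=(-1.1075, 1.7119, 0.8643) x1=(0.1402, 1.4475, -1.8715) x2=(-0.6996, 1.2475, -0.9363)
step 9: x0=(-1.1336, 1.7171, 0.8839) x1=(0.0942, 1.4302, -1.8766) x2=(-0.7106, 1.2200, -0.9163)
step 10: x0=(-1.1597, 1.7226, 0.9043) x1=(0.0471, 1.4127, -1.8804) x2=(-0.7208, 1.1924, -0.8975)
step 11: x0=(-1.1860, 1.7284, 0.9254) x1=(-0.0008, 1.3949, -1.8830) x2=(-0.7302, 1.1650, -0.8801)
step 12: x0=(-1.2124, 1.7346, 0.9474) x1=(-0.0496, 1.3770, -1.8842) x2=(-0.7389, 1.1376, -0.8639)
step 13: x0=(-1.2389, 1.7411, 0.9702) x1=(-0.0993, 1.3588, -1.8841) x2=(-0.7469, 1.1102, -0.8491)
step 14: x0=(-1.2656, 1.7480, 0.9936) x1=(-0.1498, 1.3403, -1.8827) x2=(-0.7542, 1.0830, -0.8356)
step 15: x0=(-1.2924, 1.7553, 1.0178) x1=(-0.2010, 1.3216, -1.8798) x2=(-0.7608, 1.0558, -0.8234)
step 16: x0=(-1.3193, 1.7629, 1.0426) x1=(-0.2530, 1.3026, -1.8755) x2=(-0.7667, 1.0288, -0.8127)
step 17: x0=(-1.3464, 1.7709, 1.0680) x1=(-0.3057, 1.2833, -1.8696) x2=(-0.7721, 1.0019, -0.8033)

2.1032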